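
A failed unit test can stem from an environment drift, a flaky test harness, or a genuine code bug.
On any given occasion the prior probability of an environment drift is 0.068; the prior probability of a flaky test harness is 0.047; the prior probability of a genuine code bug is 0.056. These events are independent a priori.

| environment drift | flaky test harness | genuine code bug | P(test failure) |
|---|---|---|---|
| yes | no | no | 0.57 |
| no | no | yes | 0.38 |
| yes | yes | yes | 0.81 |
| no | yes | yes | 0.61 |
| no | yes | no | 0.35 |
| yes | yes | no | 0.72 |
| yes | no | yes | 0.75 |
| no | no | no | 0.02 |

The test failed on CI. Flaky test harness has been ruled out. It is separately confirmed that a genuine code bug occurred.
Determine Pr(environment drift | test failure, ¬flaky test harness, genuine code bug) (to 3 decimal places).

Sum P(test failure|·) weighted by the priors over both values of environment drift:
  P(test failure | ¬flaky test harness, genuine code bug) = 0.38×0.932 + 0.75×0.068
        = 0.354160 + 0.051000 = 0.405160
Keeping only the environment drift-present terms gives 0.051000, so
  P(environment drift | test failure, ¬flaky test harness, genuine code bug) = 0.051000 / 0.405160 ≈ 0.126

Pr(environment drift | test failure, ¬flaky test harness, genuine code bug) ≈ 0.126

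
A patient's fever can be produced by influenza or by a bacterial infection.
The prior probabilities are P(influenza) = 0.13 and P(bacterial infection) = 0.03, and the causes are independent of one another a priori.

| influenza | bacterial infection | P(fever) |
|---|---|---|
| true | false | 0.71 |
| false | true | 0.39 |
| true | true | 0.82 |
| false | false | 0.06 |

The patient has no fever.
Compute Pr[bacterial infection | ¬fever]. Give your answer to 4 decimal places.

Pr[bacterial infection | ¬fever] ≈ 0.0196

Numerator (weight on configurations with bacterial infection): 0.015921 + 0.000702 = 0.016623
Denominator P(¬fever): 0.94*0.87*0.97 + 0.61*0.87*0.03 + 0.29*0.13*0.97 + 0.18*0.13*0.03 = 0.846458
P(bacterial infection | ¬fever) = 0.016623/0.846458 ≈ 0.0196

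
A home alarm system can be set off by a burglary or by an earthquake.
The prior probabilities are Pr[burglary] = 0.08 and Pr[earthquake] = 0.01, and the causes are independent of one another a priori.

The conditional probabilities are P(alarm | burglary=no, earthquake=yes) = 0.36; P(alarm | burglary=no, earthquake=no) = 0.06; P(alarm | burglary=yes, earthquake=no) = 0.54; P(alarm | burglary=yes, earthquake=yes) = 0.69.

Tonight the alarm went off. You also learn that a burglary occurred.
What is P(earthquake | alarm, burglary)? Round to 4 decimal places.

P(alarm | burglary) = 0.54·0.99 + 0.69·0.01 = 0.534600 + 0.006900 = 0.541500
The earthquake-present share is 0.69·0.01 = 0.006900.
Hence the posterior is 0.006900/0.541500 ≈ 0.0127.

P(earthquake | alarm, burglary) ≈ 0.0127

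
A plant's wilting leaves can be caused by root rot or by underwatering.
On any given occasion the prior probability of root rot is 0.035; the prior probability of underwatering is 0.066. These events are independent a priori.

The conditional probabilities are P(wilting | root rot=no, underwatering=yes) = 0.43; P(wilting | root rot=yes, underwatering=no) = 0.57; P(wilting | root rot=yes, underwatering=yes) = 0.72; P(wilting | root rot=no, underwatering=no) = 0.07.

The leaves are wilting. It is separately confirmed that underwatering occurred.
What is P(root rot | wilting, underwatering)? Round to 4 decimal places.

P(root rot | wilting, underwatering) ≈ 0.0573

P(wilting | underwatering) = 0.43·0.965 + 0.72·0.035 = 0.414950 + 0.025200 = 0.440150
Of this, 0.025200 comes from 0.72·0.035 (the root rot=true cases).
P(root rot | wilting, underwatering) = 0.025200 / 0.440150 ≈ 0.0573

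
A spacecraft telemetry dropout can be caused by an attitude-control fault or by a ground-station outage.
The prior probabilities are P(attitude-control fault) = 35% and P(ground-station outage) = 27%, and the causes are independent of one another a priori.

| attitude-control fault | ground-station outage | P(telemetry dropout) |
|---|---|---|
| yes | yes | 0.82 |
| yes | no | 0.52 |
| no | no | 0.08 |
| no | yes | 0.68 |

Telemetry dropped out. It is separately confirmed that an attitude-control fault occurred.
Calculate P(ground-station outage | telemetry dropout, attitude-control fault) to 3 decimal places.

P(telemetry dropout | attitude-control fault) = 0.52·0.73 + 0.82·0.27 = 0.379600 + 0.221400 = 0.601000
The ground-station outage-present share is 0.82·0.27 = 0.221400.
Hence the posterior is 0.221400/0.601000 ≈ 0.368.

P(ground-station outage | telemetry dropout, attitude-control fault) ≈ 0.368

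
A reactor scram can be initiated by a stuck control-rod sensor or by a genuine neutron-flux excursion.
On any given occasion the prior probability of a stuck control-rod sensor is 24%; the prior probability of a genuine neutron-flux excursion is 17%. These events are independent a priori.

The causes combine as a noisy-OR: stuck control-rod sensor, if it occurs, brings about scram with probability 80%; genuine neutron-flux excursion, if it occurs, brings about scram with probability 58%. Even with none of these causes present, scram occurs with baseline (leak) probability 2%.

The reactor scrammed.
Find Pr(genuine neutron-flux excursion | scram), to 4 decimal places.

Under noisy-OR, P(scram | causes) = 1 − (1−0.02)·∏(1−qᵢ) over the active causes.
Enumerate the 4 (stuck control-rod sensor, genuine neutron-flux excursion) configurations and weight by the priors:
  P(scram) = 0.02·0.76·0.83 + 0.5884·0.76·0.17 + 0.804·0.24·0.83 + 0.91768·0.24·0.17
        = 0.012616 + 0.076021 + 0.160157 + 0.037441 = 0.286235
The terms with genuine neutron-flux excursion present sum to 0.113462, so
  P(genuine neutron-flux excursion | scram) = 0.113462 / 0.286235 ≈ 0.3964

Pr(genuine neutron-flux excursion | scram) ≈ 0.3964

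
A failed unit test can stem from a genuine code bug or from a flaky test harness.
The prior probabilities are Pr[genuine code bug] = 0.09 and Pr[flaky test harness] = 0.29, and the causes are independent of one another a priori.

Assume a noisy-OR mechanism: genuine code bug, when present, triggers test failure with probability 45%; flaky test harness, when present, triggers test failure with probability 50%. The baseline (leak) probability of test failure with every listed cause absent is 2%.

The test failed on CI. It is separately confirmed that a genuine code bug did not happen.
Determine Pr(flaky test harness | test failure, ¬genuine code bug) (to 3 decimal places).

Under noisy-OR, P(test failure | causes) = 1 − (1−0.02)·∏(1−qᵢ) over the active causes.
Numerator (weight on configurations with flaky test harness): 0.51·0.29 = 0.147900
Denominator P(test failure | ¬genuine code bug): 0.02·0.71 + 0.51·0.29 = 0.162100
P(flaky test harness | test failure, ¬genuine code bug) = 0.147900/0.162100 ≈ 0.912

Pr(flaky test harness | test failure, ¬genuine code bug) ≈ 0.912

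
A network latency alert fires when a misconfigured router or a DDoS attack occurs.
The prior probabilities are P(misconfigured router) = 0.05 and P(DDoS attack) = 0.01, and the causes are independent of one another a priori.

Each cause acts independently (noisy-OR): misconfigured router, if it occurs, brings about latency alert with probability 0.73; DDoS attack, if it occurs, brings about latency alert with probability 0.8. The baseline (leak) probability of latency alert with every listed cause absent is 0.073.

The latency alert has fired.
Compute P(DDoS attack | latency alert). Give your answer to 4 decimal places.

P(DDoS attack | latency alert) ≈ 0.0721

Under noisy-OR, P(latency alert | causes) = 1 − (1−0.073)·∏(1−qᵢ) over the active causes.
P(latency alert) = 0.073*0.95*0.99 + 0.8146*0.95*0.01 + 0.74971*0.05*0.99 + 0.949942*0.05*0.01 = 0.068656 + 0.007739 + 0.037111 + 0.000475 = 0.113981
Restricting to configurations with DDoS attack present: 0.007739 + 0.000475 = 0.008214.
P(DDoS attack | latency alert) = 0.008214 / 0.113981 ≈ 0.0721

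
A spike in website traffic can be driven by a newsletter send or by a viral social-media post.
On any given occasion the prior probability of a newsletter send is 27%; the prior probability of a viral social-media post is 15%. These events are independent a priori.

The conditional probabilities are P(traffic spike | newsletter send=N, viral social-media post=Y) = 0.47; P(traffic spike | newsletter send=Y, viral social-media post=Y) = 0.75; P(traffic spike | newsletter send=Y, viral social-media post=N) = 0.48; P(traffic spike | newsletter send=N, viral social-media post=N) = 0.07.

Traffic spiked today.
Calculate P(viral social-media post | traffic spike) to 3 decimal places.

P(viral social-media post | traffic spike) ≈ 0.348

P(traffic spike) = 0.07*0.73*0.85 + 0.47*0.73*0.15 + 0.48*0.27*0.85 + 0.75*0.27*0.15 = 0.043435 + 0.051465 + 0.110160 + 0.030375 = 0.235435
Restricting to configurations with viral social-media post present: 0.051465 + 0.030375 = 0.081840.
P(viral social-media post | traffic spike) = 0.081840 / 0.235435 ≈ 0.348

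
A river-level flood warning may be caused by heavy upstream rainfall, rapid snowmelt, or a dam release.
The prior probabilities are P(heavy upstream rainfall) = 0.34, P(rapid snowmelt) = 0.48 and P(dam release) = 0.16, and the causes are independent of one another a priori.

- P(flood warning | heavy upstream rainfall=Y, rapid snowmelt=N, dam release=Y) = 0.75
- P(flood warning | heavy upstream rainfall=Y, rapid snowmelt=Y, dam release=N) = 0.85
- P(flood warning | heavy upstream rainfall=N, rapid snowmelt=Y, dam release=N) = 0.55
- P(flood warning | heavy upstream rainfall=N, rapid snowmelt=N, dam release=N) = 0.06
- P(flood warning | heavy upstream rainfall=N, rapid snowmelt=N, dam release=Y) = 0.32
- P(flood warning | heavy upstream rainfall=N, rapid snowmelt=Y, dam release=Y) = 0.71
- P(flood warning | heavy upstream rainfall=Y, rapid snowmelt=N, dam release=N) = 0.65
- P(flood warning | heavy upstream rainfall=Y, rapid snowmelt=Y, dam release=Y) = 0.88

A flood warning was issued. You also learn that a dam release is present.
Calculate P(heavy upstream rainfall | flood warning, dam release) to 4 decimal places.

P(heavy upstream rainfall | flood warning, dam release) ≈ 0.4521

By total probability over the 4 (heavy upstream rainfall, rapid snowmelt) configurations:
  P(flood warning | dam release) = 0.32×0.66×0.52 + 0.71×0.66×0.48 + 0.75×0.34×0.52 + 0.88×0.34×0.48
        = 0.109824 + 0.224928 + 0.132600 + 0.143616 = 0.610968
Keeping only the heavy upstream rainfall-present terms gives 0.276216, so
  P(heavy upstream rainfall | flood warning, dam release) = 0.276216 / 0.610968 ≈ 0.4521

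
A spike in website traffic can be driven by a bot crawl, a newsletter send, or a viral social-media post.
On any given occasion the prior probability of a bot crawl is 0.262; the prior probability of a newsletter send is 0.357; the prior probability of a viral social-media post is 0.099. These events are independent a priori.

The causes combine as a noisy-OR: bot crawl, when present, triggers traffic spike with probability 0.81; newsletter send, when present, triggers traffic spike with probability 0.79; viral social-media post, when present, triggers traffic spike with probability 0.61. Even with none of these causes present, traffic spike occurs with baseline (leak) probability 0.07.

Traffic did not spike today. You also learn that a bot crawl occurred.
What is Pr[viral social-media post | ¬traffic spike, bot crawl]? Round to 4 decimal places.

Under noisy-OR, P(traffic spike | causes) = 1 − (1−0.07)·∏(1−qᵢ) over the active causes.
Weight on viral social-media post=true, given the evidence: 0.004387 + 0.000511 = 0.004898
The normalizing constant is 0.1767*0.643*0.901 + 0.068913*0.643*0.099 + 0.037107*0.357*0.901 + 0.014472*0.357*0.099 = 0.119204
P(viral social-media post | ¬traffic spike, bot crawl) = 0.004898/0.119204 ≈ 0.0411

Pr[viral social-media post | ¬traffic spike, bot crawl] ≈ 0.0411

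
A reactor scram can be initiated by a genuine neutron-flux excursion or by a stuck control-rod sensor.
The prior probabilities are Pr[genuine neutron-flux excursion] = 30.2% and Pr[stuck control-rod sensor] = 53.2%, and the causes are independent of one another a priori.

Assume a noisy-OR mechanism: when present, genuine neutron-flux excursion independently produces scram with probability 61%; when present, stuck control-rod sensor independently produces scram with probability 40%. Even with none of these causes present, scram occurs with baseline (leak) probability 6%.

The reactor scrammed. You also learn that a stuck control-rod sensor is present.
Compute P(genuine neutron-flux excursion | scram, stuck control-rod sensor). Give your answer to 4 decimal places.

Under noisy-OR, P(scram | causes) = 1 − (1−0.06)·∏(1−qᵢ) over the active causes.
For the numerator, keep only genuine neutron-flux excursion=true terms: 0.78004×0.302 = 0.235572
Denominator P(scram | stuck control-rod sensor): 0.436×0.698 + 0.78004×0.302 = 0.539900
P(genuine neutron-flux excursion | scram, stuck control-rod sensor) = 0.235572/0.539900 ≈ 0.4363

P(genuine neutron-flux excursion | scram, stuck control-rod sensor) ≈ 0.4363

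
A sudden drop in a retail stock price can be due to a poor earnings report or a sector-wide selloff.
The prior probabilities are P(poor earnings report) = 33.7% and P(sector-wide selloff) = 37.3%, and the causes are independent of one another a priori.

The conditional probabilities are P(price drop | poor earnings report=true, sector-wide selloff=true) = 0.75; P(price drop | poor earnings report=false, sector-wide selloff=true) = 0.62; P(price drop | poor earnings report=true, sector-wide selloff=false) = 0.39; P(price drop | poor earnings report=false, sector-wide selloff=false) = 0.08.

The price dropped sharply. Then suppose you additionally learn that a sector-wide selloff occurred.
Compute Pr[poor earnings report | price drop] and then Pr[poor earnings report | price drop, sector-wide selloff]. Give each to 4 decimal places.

Pr[poor earnings report | price drop] ≈ 0.4864; Pr[poor earnings report | price drop, sector-wide selloff] ≈ 0.3808

P(price drop) = 0.08·0.663·0.627 + 0.62·0.663·0.373 + 0.39·0.337·0.627 + 0.75·0.337·0.373 = 0.033256 + 0.153325 + 0.082407 + 0.094276 = 0.363264
The poor earnings report-present share is 0.082407 + 0.094276 = 0.176683.
Hence the posterior is 0.176683/0.363264 ≈ 0.4864.

Now condition on the additional information:
For the numerator, keep only poor earnings report=true terms: 0.75×0.337 = 0.252750
Normalizer over all consistent configurations: 0.62×0.663 + 0.75×0.337 = 0.663810
P(poor earnings report | price drop, sector-wide selloff) = 0.252750/0.663810 ≈ 0.3808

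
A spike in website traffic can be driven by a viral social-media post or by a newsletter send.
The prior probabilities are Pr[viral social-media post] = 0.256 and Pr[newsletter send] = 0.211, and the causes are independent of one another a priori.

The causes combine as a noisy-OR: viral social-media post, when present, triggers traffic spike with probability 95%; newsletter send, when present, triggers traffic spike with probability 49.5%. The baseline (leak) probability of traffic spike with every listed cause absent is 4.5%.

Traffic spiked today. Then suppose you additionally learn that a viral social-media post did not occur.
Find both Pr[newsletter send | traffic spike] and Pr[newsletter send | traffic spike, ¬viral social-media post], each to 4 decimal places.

Under noisy-OR, P(traffic spike | causes) = 1 − (1−0.045)·∏(1−qᵢ) over the active causes.
P(traffic spike) = 0.045×0.744×0.789 + 0.517725×0.744×0.211 + 0.95225×0.256×0.789 + 0.975886×0.256×0.211 = 0.026416 + 0.081275 + 0.192339 + 0.052713 = 0.352743
Of this, 0.133988 comes from 0.081275 + 0.052713 (the newsletter send=true cases).
Hence the posterior is 0.133988/0.352743 ≈ 0.3798.

With the extra evidence:
Enumerate both values of newsletter send and weight by the priors:
  P(traffic spike | ¬viral social-media post) = 0.045·0.789 + 0.517725·0.211
        = 0.035505 + 0.109240 = 0.144745
The terms with newsletter send present sum to 0.109240, so
  P(newsletter send | traffic spike, ¬viral social-media post) = 0.109240 / 0.144745 ≈ 0.7547

Pr[newsletter send | traffic spike] ≈ 0.3798; Pr[newsletter send | traffic spike, ¬viral social-media post] ≈ 0.7547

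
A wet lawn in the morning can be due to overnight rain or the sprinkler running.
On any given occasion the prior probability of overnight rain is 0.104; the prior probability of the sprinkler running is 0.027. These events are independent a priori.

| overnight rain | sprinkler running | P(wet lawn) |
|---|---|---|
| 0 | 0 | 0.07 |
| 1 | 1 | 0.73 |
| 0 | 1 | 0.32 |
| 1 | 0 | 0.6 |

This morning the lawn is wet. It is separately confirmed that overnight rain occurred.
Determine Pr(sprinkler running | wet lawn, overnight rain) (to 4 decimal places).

Pr(sprinkler running | wet lawn, overnight rain) ≈ 0.0327

P(wet lawn | overnight rain) = 0.6*0.973 + 0.73*0.027 = 0.583800 + 0.019710 = 0.603510
Restricting to configurations with sprinkler running present: 0.73*0.027 = 0.019710.
So P(sprinkler running | wet lawn, overnight rain) = 0.019710/0.603510 ≈ 0.0327.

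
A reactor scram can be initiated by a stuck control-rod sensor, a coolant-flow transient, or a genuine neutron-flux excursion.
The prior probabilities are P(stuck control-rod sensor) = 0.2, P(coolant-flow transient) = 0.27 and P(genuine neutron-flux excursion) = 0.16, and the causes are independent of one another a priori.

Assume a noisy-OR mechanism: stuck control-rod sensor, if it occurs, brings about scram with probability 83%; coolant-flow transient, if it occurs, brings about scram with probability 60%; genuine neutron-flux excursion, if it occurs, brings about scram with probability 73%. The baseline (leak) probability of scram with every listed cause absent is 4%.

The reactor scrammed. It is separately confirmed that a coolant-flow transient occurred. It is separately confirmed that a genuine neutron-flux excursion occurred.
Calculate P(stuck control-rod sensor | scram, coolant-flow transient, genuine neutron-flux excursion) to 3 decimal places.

P(stuck control-rod sensor | scram, coolant-flow transient, genuine neutron-flux excursion) ≈ 0.215

Under noisy-OR, P(scram | causes) = 1 − (1−0.04)·∏(1−qᵢ) over the active causes.
P(scram | coolant-flow transient, genuine neutron-flux excursion) = 0.89632*0.8 + 0.982374*0.2 = 0.717056 + 0.196475 = 0.913531
The stuck control-rod sensor-present share is 0.982374*0.2 = 0.196475.
P(stuck control-rod sensor | scram, coolant-flow transient, genuine neutron-flux excursion) = 0.196475 / 0.913531 ≈ 0.215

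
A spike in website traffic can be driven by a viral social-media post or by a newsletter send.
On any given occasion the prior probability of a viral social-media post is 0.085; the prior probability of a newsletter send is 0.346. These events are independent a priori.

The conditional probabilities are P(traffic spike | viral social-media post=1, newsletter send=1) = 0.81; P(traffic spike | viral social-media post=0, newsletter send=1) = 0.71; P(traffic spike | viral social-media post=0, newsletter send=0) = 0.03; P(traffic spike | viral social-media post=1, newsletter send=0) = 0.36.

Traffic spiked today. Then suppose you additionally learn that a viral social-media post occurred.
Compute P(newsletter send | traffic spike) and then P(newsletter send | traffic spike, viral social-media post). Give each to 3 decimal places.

P(newsletter send | traffic spike) ≈ 0.868; P(newsletter send | traffic spike, viral social-media post) ≈ 0.543

P(traffic spike) = 0.03·0.915·0.654 + 0.71·0.915·0.346 + 0.36·0.085·0.654 + 0.81·0.085·0.346 = 0.017952 + 0.224779 + 0.020012 + 0.023822 = 0.286565
Of this, 0.248601 comes from 0.224779 + 0.023822 (the newsletter send=true cases).
Hence the posterior is 0.248601/0.286565 ≈ 0.868.

With the extra evidence:
For the numerator, keep only newsletter send=true terms: 0.81*0.346 = 0.280260
Denominator P(traffic spike | viral social-media post): 0.36*0.654 + 0.81*0.346 = 0.515700
P(newsletter send | traffic spike, viral social-media post) = 0.280260/0.515700 ≈ 0.543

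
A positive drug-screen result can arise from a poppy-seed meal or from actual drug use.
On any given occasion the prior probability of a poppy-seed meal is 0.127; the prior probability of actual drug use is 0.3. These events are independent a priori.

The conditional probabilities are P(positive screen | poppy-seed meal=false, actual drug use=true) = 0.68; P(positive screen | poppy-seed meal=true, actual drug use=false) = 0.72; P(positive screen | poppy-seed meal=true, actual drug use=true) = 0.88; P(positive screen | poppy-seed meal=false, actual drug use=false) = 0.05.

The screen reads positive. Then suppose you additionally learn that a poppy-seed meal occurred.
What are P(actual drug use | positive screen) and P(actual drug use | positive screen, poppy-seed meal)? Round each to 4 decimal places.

P(actual drug use | positive screen) ≈ 0.6912; P(actual drug use | positive screen, poppy-seed meal) ≈ 0.3438

Weight on actual drug use=true, given the evidence: 0.178092 + 0.033528 = 0.211620
The normalizing constant is 0.05×0.873×0.7 + 0.68×0.873×0.3 + 0.72×0.127×0.7 + 0.88×0.127×0.3 = 0.306183
P(actual drug use | positive screen) = 0.211620/0.306183 ≈ 0.6912

With the extra evidence:
By total probability over both values of actual drug use:
  P(positive screen | poppy-seed meal) = 0.72×0.7 + 0.88×0.3
        = 0.504000 + 0.264000 = 0.768000
The terms with actual drug use present sum to 0.264000, so
  P(actual drug use | positive screen, poppy-seed meal) = 0.264000 / 0.768000 ≈ 0.3438
This is intercausal reasoning (explaining away): once poppy-seed meal accounts for the positive screen, actual drug use becomes less likely.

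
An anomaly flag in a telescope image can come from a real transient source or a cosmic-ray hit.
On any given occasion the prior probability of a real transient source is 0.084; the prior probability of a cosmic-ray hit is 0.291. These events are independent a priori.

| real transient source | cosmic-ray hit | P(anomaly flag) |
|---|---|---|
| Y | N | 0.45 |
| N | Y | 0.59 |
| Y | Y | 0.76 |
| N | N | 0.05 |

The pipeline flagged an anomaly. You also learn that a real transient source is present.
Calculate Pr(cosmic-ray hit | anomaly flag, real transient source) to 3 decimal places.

Pr(cosmic-ray hit | anomaly flag, real transient source) ≈ 0.409

For the numerator, keep only cosmic-ray hit=true terms: 0.76×0.291 = 0.221160
The normalizing constant is 0.45×0.709 + 0.76×0.291 = 0.540210
P(cosmic-ray hit | anomaly flag, real transient source) = 0.221160/0.540210 ≈ 0.409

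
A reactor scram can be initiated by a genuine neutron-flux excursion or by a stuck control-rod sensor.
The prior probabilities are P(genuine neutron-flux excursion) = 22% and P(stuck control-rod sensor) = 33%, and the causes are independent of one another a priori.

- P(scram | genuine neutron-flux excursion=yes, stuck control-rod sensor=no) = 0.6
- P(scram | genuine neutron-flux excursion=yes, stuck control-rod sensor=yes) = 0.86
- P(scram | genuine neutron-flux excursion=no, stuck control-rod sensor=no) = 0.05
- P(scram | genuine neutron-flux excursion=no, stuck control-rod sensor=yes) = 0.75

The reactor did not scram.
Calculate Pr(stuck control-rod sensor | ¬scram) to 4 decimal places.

Pr(stuck control-rod sensor | ¬scram) ≈ 0.1183

Weight on stuck control-rod sensor=true, given the evidence: 0.064350 + 0.010164 = 0.074514
Normalizer over all consistent configurations: 0.95·0.78·0.67 + 0.25·0.78·0.33 + 0.4·0.22·0.67 + 0.14·0.22·0.33 = 0.629944
Posterior = 0.074514 / 0.629944 ≈ 0.1183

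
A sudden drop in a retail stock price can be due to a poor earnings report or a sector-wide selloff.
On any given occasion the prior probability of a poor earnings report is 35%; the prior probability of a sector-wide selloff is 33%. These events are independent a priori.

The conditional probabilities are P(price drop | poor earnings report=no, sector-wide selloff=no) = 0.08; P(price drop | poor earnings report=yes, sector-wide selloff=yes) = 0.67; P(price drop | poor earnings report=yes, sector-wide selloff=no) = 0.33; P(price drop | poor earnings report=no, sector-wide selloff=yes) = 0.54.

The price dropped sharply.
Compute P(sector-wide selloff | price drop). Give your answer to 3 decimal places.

Sum P(price drop|·) weighted by the priors over the 4 (poor earnings report, sector-wide selloff) configurations:
  P(price drop) = 0.08*0.65*0.67 + 0.54*0.65*0.33 + 0.33*0.35*0.67 + 0.67*0.35*0.33
        = 0.034840 + 0.115830 + 0.077385 + 0.077385 = 0.305440
Configurations with sector-wide selloff contribute 0.193215, so
  P(sector-wide selloff | price drop) = 0.193215 / 0.305440 ≈ 0.633

P(sector-wide selloff | price drop) ≈ 0.633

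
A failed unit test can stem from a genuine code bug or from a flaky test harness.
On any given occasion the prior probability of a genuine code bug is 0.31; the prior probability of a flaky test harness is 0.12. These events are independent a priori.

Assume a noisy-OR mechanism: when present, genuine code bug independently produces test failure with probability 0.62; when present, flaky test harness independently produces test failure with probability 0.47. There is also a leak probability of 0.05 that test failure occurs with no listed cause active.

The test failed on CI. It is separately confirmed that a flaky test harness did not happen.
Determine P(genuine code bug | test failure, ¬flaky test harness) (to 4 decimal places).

Under noisy-OR, P(test failure | causes) = 1 − (1−0.05)·∏(1−qᵢ) over the active causes.
For the numerator, keep only genuine code bug=true terms: 0.639*0.31 = 0.198090
Denominator P(test failure | ¬flaky test harness): 0.05*0.69 + 0.639*0.31 = 0.232590
Posterior = 0.198090 / 0.232590 ≈ 0.8517

P(genuine code bug | test failure, ¬flaky test harness) ≈ 0.8517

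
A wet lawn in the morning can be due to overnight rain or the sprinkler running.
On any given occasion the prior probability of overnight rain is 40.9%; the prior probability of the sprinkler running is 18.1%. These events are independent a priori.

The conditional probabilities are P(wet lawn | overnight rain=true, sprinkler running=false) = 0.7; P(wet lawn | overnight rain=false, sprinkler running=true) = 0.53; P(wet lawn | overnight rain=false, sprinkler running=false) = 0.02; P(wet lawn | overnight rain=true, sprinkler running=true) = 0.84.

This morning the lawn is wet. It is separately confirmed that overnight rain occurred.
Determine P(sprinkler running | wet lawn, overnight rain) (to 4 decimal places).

P(sprinkler running | wet lawn, overnight rain) ≈ 0.2096

P(wet lawn | overnight rain) = 0.7×0.819 + 0.84×0.181 = 0.573300 + 0.152040 = 0.725340
Restricting to configurations with sprinkler running present: 0.84×0.181 = 0.152040.
So P(sprinkler running | wet lawn, overnight rain) = 0.152040/0.725340 ≈ 0.2096.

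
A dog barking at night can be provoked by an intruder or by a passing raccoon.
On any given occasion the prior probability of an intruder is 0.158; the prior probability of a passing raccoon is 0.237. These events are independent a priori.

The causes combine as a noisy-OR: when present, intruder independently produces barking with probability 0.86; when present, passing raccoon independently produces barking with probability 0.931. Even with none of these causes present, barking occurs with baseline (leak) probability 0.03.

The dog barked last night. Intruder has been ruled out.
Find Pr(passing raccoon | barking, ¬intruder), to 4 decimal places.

Pr(passing raccoon | barking, ¬intruder) ≈ 0.9062

Under noisy-OR, P(barking | causes) = 1 − (1−0.03)·∏(1−qᵢ) over the active causes.
P(barking | ¬intruder) = 0.03×0.763 + 0.93307×0.237 = 0.022890 + 0.221138 = 0.244028
Of this, 0.221138 comes from 0.93307×0.237 (the passing raccoon=true cases).
P(passing raccoon | barking, ¬intruder) = 0.221138 / 0.244028 ≈ 0.9062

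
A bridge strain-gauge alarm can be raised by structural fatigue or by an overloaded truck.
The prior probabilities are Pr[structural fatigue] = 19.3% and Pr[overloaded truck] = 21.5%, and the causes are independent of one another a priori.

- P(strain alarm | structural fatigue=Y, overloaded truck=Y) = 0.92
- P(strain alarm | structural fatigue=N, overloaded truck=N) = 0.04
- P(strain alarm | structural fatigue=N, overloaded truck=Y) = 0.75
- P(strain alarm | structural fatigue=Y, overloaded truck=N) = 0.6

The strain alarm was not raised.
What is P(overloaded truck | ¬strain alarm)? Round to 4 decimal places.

P(overloaded truck | ¬strain alarm) ≈ 0.0653

P(¬strain alarm) = 0.96*0.807*0.785 + 0.25*0.807*0.215 + 0.4*0.193*0.785 + 0.08*0.193*0.215 = 0.608155 + 0.043376 + 0.060602 + 0.003320 = 0.715453
The overloaded truck-present share is 0.043376 + 0.003320 = 0.046696.
P(overloaded truck | ¬strain alarm) = 0.046696 / 0.715453 ≈ 0.0653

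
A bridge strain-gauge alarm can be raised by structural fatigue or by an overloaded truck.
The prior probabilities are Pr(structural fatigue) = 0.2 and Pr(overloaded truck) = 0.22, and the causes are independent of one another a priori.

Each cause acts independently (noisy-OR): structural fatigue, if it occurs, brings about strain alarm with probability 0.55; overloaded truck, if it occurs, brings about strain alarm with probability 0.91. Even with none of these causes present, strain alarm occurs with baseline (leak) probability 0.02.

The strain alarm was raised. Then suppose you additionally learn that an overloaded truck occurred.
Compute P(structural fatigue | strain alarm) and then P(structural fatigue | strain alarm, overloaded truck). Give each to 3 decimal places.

P(structural fatigue | strain alarm) ≈ 0.428; P(structural fatigue | strain alarm, overloaded truck) ≈ 0.208

Under noisy-OR, P(strain alarm | causes) = 1 − (1−0.02)·∏(1−qᵢ) over the active causes.
Enumerate the 4 (structural fatigue, overloaded truck) configurations and weight by the priors:
  P(strain alarm) = 0.02·0.8·0.78 + 0.9118·0.8·0.22 + 0.559·0.2·0.78 + 0.96031·0.2·0.22
        = 0.012480 + 0.160477 + 0.087204 + 0.042254 = 0.302415
Keeping only the structural fatigue-present terms gives 0.129458, so
  P(structural fatigue | strain alarm) = 0.129458 / 0.302415 ≈ 0.428

Now condition on the additional information:
For the numerator, keep only structural fatigue=true terms: 0.96031·0.2 = 0.192062
Denominator P(strain alarm | overloaded truck): 0.9118·0.8 + 0.96031·0.2 = 0.921502
Posterior = 0.192062 / 0.921502 ≈ 0.208
Conditioning on overloaded truck lowers the posterior on structural fatigue: the classic explaining-away effect in a common-effect structure.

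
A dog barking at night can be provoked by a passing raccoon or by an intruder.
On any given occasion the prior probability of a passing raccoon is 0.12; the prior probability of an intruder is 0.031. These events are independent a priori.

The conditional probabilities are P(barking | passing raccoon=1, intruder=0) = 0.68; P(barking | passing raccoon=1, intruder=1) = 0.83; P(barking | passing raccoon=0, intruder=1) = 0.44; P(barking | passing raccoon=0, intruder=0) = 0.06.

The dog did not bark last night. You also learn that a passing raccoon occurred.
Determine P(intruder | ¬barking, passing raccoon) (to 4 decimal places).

P(intruder | ¬barking, passing raccoon) ≈ 0.0167

Weight on intruder=true, given the evidence: 0.17·0.031 = 0.005270
The normalizing constant is 0.32·0.969 + 0.17·0.031 = 0.315350
Posterior = 0.005270 / 0.315350 ≈ 0.0167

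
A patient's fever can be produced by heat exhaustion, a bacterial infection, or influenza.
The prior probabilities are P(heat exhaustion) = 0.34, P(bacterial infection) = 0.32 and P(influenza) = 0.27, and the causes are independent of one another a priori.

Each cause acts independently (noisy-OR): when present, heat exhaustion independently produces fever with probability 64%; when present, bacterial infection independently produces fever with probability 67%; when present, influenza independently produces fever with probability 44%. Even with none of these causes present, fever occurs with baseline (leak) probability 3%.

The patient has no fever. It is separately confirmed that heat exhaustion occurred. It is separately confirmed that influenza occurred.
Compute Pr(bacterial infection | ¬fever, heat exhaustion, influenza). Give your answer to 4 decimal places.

Under noisy-OR, P(fever | causes) = 1 − (1−0.03)·∏(1−qᵢ) over the active causes.
P(¬fever | heat exhaustion, influenza) = 0.195552×0.68 + 0.064532×0.32 = 0.132975 + 0.020650 = 0.153625
The bacterial infection-present share is 0.064532×0.32 = 0.020650.
P(bacterial infection | ¬fever, heat exhaustion, influenza) = 0.020650 / 0.153625 ≈ 0.1344

Pr(bacterial infection | ¬fever, heat exhaustion, influenza) ≈ 0.1344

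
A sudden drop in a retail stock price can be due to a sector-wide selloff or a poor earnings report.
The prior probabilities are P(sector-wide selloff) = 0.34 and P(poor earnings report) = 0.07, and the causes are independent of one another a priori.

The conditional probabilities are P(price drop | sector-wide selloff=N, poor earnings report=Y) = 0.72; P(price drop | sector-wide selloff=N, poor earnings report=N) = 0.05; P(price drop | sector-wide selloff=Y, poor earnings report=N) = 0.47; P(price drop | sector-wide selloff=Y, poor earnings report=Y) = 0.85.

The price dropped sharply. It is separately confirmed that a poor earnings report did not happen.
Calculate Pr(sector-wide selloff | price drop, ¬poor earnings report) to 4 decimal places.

Pr(sector-wide selloff | price drop, ¬poor earnings report) ≈ 0.8288

For the numerator, keep only sector-wide selloff=true terms: 0.47·0.34 = 0.159800
Denominator P(price drop | ¬poor earnings report): 0.05·0.66 + 0.47·0.34 = 0.192800
Posterior = 0.159800 / 0.192800 ≈ 0.8288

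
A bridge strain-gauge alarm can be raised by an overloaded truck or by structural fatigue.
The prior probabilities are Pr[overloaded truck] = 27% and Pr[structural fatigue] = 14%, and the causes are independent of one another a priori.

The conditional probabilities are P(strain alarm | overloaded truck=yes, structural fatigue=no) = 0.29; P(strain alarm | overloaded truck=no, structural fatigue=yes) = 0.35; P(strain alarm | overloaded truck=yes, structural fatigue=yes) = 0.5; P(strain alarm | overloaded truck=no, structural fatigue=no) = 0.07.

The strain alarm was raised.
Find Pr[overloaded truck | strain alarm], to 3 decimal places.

Numerator (weight on configurations with overloaded truck): 0.067338 + 0.018900 = 0.086238
Normalizer over all consistent configurations: 0.07·0.73·0.86 + 0.35·0.73·0.14 + 0.29·0.27·0.86 + 0.5·0.27·0.14 = 0.165954
P(overloaded truck | strain alarm) = 0.086238/0.165954 ≈ 0.520

Pr[overloaded truck | strain alarm] ≈ 0.520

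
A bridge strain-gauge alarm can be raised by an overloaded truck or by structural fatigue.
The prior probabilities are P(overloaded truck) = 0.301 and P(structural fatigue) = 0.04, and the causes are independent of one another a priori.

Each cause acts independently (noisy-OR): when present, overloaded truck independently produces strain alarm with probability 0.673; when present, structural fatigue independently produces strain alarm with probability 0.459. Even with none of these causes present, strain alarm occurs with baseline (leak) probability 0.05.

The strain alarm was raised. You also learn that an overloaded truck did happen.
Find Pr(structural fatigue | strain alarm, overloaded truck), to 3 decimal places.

Pr(structural fatigue | strain alarm, overloaded truck) ≈ 0.048

Under noisy-OR, P(strain alarm | causes) = 1 − (1−0.05)·∏(1−qᵢ) over the active causes.
P(strain alarm | overloaded truck) = 0.68935*0.96 + 0.831938*0.04 = 0.661776 + 0.033278 = 0.695054
Restricting to configurations with structural fatigue present: 0.831938*0.04 = 0.033278.
So P(structural fatigue | strain alarm, overloaded truck) = 0.033278/0.695054 ≈ 0.048.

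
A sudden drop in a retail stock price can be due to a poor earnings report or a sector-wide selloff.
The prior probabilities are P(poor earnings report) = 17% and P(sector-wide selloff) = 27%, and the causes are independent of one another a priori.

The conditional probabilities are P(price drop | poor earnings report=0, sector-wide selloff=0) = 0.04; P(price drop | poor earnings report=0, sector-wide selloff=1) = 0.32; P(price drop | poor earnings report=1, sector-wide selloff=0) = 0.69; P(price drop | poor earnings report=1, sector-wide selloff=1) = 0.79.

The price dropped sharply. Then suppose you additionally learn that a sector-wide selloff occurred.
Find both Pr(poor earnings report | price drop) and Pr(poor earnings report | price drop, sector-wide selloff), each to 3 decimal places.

Pr(poor earnings report | price drop) ≈ 0.560; Pr(poor earnings report | price drop, sector-wide selloff) ≈ 0.336

P(price drop) = 0.04·0.83·0.73 + 0.32·0.83·0.27 + 0.69·0.17·0.73 + 0.79·0.17·0.27 = 0.024236 + 0.071712 + 0.085629 + 0.036261 = 0.217838
The poor earnings report-present share is 0.085629 + 0.036261 = 0.121890.
So P(poor earnings report | price drop) = 0.121890/0.217838 ≈ 0.560.

Now also conditioning on sector-wide selloff=true:
By total probability over both values of poor earnings report:
  P(price drop | sector-wide selloff) = 0.32·0.83 + 0.79·0.17
        = 0.265600 + 0.134300 = 0.399900
Configurations with poor earnings report contribute 0.134300, so
  P(poor earnings report | price drop, sector-wide selloff) = 0.134300 / 0.399900 ≈ 0.336
— sector-wide selloff explains away the evidence for poor earnings report.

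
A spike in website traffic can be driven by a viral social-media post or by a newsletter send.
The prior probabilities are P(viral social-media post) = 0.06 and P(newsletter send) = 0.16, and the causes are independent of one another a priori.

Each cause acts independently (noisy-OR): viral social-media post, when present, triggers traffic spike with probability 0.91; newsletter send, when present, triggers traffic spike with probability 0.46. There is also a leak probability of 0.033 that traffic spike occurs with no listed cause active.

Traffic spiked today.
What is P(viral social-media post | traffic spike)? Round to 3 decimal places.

Under noisy-OR, P(traffic spike | causes) = 1 − (1−0.033)·∏(1−qᵢ) over the active causes.
Enumerate the 4 (viral social-media post, newsletter send) configurations and weight by the priors:
  P(traffic spike) = 0.033·0.94·0.84 + 0.47782·0.94·0.16 + 0.91297·0.06·0.84 + 0.953004·0.06·0.16
        = 0.026057 + 0.071864 + 0.046014 + 0.009149 = 0.153084
The terms with viral social-media post present sum to 0.055163, so
  P(viral social-media post | traffic spike) = 0.055163 / 0.153084 ≈ 0.360

P(viral social-media post | traffic spike) ≈ 0.360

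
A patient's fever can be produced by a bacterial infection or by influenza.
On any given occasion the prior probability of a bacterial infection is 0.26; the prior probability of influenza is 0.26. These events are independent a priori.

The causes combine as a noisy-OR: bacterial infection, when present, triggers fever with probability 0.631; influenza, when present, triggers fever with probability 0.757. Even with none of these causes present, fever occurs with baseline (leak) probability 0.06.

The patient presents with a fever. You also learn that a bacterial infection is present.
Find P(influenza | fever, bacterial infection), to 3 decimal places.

P(influenza | fever, bacterial infection) ≈ 0.330

Under noisy-OR, P(fever | causes) = 1 − (1−0.06)·∏(1−qᵢ) over the active causes.
P(fever | bacterial infection) = 0.65314×0.74 + 0.915713×0.26 = 0.483324 + 0.238085 = 0.721409
The influenza-present share is 0.915713×0.26 = 0.238085.
Hence the posterior is 0.238085/0.721409 ≈ 0.330.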